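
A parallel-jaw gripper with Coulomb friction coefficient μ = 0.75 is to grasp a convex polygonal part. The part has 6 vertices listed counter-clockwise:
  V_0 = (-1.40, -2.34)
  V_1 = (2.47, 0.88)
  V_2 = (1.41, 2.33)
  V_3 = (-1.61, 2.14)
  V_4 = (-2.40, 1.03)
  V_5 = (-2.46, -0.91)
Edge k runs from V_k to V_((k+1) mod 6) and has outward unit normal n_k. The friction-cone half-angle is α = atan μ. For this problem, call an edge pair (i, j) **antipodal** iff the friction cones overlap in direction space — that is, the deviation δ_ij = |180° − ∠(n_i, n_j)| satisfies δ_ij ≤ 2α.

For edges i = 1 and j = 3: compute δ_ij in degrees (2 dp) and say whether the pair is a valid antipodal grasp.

δ = 71.61°, valid

α = atan 0.75 = 36.87°;  2α = 73.74°
edge 1: e_1 = (-1.06, +1.45);  n_1 = (+0.8073, +0.5902)
edge 3: e_3 = (-0.79, -1.11);  n_3 = (-0.8147, +0.5798)
∠(n_1, n_3) = 108.39°
δ = |180° − 108.39°| = 71.61°
71.61° ≤ 2α = 73.74°  →  valid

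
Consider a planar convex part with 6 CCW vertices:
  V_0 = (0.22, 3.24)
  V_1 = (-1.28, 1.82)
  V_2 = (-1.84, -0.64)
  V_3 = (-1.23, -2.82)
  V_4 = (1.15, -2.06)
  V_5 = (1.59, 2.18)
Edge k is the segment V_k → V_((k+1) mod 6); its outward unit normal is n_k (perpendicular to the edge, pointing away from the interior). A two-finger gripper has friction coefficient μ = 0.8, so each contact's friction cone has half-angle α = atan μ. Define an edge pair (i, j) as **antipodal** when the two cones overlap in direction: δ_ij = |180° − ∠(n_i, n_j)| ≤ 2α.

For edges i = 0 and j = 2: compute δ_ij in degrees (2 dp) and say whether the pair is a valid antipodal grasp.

α = atan 0.8 = 38.66°;  2α = 77.32°
edge 0: e_0 = (-1.50, -1.42);  n_0 = (-0.6875, +0.7262)
edge 2: e_2 = (+0.61, -2.18);  n_2 = (-0.9630, -0.2695)
∠(n_0, n_2) = 62.20°
δ = |180° − 62.20°| = 117.80°
117.80° > 2α = 77.32°  →  invalid

δ = 117.80°, invalid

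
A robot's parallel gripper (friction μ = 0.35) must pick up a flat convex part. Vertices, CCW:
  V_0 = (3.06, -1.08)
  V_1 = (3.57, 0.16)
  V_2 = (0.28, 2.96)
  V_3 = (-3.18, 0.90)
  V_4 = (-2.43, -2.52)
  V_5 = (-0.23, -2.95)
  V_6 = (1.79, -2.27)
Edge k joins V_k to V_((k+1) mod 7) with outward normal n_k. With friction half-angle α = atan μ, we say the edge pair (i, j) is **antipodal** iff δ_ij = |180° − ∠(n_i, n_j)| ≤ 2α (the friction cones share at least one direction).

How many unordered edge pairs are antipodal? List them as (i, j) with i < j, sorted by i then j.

α = atan 0.35 = 19.29°;  2α = 38.58°
n_0 = (+0.9248, -0.3804)
n_1 = (+0.6481, +0.7615)
n_2 = (-0.5116, +0.8592)
n_3 = (-0.9768, -0.2142)
n_4 = (-0.1918, -0.9814)
n_5 = (+0.3190, -0.9477)
n_6 = (+0.6837, -0.7297)
  (0,1): δ = 108.04°  ·
  (0,2): δ = 36.87°  ✓
  (0,3): δ = 34.73°  ✓
  (0,4): δ = 101.30°  ·
  (0,5): δ = 130.96°  ·
  (0,6): δ = 155.49°  ·
  (1,2): δ = 108.83°  ·
  (1,3): δ = 37.23°  ✓
  (1,4): δ = 29.34°  ✓
  (1,5): δ = 59.00°  ·
  (1,6): δ = 83.54°  ·
  (2,3): δ = 108.40°  ·
  (2,4): δ = 41.83°  ·
  (2,5): δ = 12.16°  ✓
  (2,6): δ = 12.37°  ✓
  (3,4): δ = 113.43°  ·
  (3,5): δ = 83.76°  ·
  (3,6): δ = 59.23°  ·
  (4,5): δ = 150.34°  ·
  (4,6): δ = 125.80°  ·
  (5,6): δ = 155.47°  ·
antipodal pairs: 6

count = 6; pairs: (0,2), (0,3), (1,3), (1,4), (2,5), (2,6)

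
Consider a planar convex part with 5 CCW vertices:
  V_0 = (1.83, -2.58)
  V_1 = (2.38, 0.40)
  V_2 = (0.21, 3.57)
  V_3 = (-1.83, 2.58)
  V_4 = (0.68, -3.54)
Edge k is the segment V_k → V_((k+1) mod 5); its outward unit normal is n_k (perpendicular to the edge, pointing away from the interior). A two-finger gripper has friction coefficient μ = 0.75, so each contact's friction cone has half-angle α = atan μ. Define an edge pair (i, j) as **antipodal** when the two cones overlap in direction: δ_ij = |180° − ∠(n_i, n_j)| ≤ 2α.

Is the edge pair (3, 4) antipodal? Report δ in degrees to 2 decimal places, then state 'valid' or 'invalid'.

δ = 72.45°, valid

α = atan 0.75 = 36.87°;  2α = 73.74°
edge 3: e_3 = (+2.51, -6.12);  n_3 = (-0.9252, -0.3795)
edge 4: e_4 = (+1.15, +0.96);  n_4 = (+0.6408, -0.7677)
∠(n_3, n_4) = 107.55°
δ = |180° − 107.55°| = 72.45°
72.45° ≤ 2α = 73.74°  →  valid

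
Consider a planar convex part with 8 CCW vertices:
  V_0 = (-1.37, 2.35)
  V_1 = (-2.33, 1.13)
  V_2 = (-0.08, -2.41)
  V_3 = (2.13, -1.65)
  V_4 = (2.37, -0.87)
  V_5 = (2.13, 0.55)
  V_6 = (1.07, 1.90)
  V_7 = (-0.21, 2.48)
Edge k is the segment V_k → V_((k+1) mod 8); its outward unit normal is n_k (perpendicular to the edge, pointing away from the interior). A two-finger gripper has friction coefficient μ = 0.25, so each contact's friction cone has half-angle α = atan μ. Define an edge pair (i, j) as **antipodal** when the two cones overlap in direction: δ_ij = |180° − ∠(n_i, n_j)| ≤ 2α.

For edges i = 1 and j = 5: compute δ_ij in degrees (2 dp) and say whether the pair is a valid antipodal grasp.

α = atan 0.25 = 14.04°;  2α = 28.07°
edge 1: e_1 = (+2.25, -3.54);  n_1 = (-0.8440, -0.5364)
edge 5: e_5 = (-1.06, +1.35);  n_5 = (+0.7865, +0.6176)
∠(n_1, n_5) = 174.30°
δ = |180° − 174.30°| = 5.70°
5.70° ≤ 2α = 28.07°  →  valid

δ = 5.70°, valid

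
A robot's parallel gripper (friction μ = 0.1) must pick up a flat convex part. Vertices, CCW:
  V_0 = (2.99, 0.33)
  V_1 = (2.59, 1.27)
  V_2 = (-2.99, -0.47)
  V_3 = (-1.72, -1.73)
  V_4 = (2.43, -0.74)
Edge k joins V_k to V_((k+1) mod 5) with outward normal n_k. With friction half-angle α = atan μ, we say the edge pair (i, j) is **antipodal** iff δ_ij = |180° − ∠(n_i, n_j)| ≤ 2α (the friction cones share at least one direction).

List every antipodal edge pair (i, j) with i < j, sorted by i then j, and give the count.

count = 1; pairs: (1,3)

α = atan 0.1 = 5.71°;  2α = 11.42°
n_0 = (+0.9202, +0.3916)
n_1 = (-0.2977, +0.9547)
n_2 = (-0.7043, -0.7099)
n_3 = (+0.2320, -0.9727)
n_4 = (+0.8860, -0.4637)
  (0,1): δ = 95.73°  ·
  (0,2): δ = 22.18°  ·
  (0,3): δ = 80.37°  ·
  (0,4): δ = 129.32°  ·
  (1,2): δ = 62.09°  ·
  (1,3): δ = 3.90°  ✓
  (1,4): δ = 45.06°  ·
  (2,3): δ = 121.81°  ·
  (2,4): δ = 72.85°  ·
  (3,4): δ = 131.04°  ·
antipodal pairs: 1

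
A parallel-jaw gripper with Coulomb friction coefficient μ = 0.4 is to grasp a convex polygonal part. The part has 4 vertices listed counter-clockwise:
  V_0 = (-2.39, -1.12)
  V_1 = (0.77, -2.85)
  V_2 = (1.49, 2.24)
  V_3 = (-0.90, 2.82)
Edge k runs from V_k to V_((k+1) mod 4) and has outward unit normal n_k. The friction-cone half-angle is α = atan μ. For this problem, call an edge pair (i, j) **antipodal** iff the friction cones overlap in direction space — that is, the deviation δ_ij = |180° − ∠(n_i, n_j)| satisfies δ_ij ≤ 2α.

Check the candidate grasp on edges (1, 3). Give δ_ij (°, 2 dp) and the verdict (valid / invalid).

δ = 12.66°, valid

α = atan 0.4 = 21.80°;  2α = 43.60°
edge 1: e_1 = (+0.72, +5.09);  n_1 = (+0.9901, -0.1401)
edge 3: e_3 = (-1.49, -3.94);  n_3 = (-0.9353, +0.3537)
∠(n_1, n_3) = 167.34°
δ = |180° − 167.34°| = 12.66°
12.66° ≤ 2α = 43.60°  →  valid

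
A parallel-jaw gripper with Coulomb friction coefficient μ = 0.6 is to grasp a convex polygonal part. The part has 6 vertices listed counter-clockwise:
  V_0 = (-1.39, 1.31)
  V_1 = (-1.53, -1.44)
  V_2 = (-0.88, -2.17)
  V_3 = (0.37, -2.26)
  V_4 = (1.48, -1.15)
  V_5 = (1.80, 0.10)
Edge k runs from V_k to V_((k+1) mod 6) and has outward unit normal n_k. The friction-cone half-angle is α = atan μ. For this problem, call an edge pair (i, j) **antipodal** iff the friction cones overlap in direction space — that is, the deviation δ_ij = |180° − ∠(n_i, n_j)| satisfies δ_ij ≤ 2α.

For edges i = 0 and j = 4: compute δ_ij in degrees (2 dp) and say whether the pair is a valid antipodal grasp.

δ = 11.44°, valid

α = atan 0.6 = 30.96°;  2α = 61.93°
edge 0: e_0 = (-0.14, -2.75);  n_0 = (-0.9987, +0.0508)
edge 4: e_4 = (+0.32, +1.25);  n_4 = (+0.9688, -0.2480)
∠(n_0, n_4) = 168.56°
δ = |180° − 168.56°| = 11.44°
11.44° ≤ 2α = 61.93°  →  valid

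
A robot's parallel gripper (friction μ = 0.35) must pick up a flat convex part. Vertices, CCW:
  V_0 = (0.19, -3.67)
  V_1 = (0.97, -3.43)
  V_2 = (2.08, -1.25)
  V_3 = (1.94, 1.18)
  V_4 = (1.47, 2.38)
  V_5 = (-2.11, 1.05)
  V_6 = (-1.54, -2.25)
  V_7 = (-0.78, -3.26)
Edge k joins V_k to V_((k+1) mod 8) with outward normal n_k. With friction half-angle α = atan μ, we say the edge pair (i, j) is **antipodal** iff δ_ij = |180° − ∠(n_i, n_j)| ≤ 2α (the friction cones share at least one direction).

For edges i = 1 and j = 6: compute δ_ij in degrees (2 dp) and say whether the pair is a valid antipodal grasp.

δ = 63.94°, invalid

α = atan 0.35 = 19.29°;  2α = 38.58°
edge 1: e_1 = (+1.11, +2.18);  n_1 = (+0.8911, -0.4537)
edge 6: e_6 = (+0.76, -1.01);  n_6 = (-0.7990, -0.6013)
∠(n_1, n_6) = 116.06°
δ = |180° − 116.06°| = 63.94°
63.94° > 2α = 38.58°  →  invalid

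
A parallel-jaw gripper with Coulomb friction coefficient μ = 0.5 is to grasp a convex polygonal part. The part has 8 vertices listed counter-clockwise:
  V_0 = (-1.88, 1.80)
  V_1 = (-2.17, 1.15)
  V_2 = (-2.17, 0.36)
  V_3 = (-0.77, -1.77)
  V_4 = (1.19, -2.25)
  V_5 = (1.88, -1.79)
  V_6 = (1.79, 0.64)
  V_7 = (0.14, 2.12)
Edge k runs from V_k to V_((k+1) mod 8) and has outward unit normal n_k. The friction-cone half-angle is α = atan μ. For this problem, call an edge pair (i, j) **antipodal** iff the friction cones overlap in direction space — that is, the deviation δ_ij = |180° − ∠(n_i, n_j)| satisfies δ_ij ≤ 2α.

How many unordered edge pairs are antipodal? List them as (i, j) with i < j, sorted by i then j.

α = atan 0.5 = 26.57°;  2α = 53.13°
n_0 = (-0.9132, +0.4074)
n_1 = (-1.0000, -0.0000)
n_2 = (-0.8357, -0.5493)
n_3 = (-0.2379, -0.9713)
n_4 = (+0.5547, -0.8321)
n_5 = (+0.9993, +0.0370)
n_6 = (+0.6677, +0.7444)
n_7 = (-0.1565, +0.9877)
  (0,1): δ = 155.96°  ·
  (0,2): δ = 122.64°  ·
  (0,3): δ = 79.72°  ·
  (0,4): δ = 32.27°  ✓
  (0,5): δ = 26.17°  ✓
  (0,6): δ = 72.15°  ·
  (0,7): δ = 123.05°  ·
  (1,2): δ = 146.68°  ·
  (1,3): δ = 103.76°  ·
  (1,4): δ = 56.31°  ·
  (1,5): δ = 2.12°  ✓
  (1,6): δ = 48.11°  ✓
  (1,7): δ = 99.00°  ·
  (2,3): δ = 137.08°  ·
  (2,4): δ = 89.63°  ·
  (2,5): δ = 31.19°  ✓
  (2,6): δ = 14.79°  ✓
  (2,7): δ = 65.69°  ·
  (3,4): δ = 132.55°  ·
  (3,5): δ = 74.12°  ·
  (3,6): δ = 28.13°  ✓
  (3,7): δ = 22.76°  ✓
  (4,5): δ = 121.57°  ·
  (4,6): δ = 75.58°  ·
  (4,7): δ = 24.69°  ✓
  (5,6): δ = 134.01°  ·
  (5,7): δ = 83.12°  ·
  (6,7): δ = 129.11°  ·
antipodal pairs: 9

count = 9; pairs: (0,4), (0,5), (1,5), (1,6), (2,5), (2,6), (3,6), (3,7), (4,7)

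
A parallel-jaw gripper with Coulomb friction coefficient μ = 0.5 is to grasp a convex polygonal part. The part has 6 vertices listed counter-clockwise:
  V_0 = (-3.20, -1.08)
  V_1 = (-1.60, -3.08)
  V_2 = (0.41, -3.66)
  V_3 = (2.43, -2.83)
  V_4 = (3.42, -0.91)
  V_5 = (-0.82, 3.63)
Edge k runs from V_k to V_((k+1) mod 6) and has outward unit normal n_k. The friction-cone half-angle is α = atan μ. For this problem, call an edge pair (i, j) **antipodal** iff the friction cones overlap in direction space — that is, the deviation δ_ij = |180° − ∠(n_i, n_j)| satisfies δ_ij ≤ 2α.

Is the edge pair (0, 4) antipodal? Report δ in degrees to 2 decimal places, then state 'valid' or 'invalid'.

α = atan 0.5 = 26.57°;  2α = 53.13°
edge 0: e_0 = (+1.60, -2.00);  n_0 = (-0.7809, -0.6247)
edge 4: e_4 = (-4.24, +4.54);  n_4 = (+0.7308, +0.6825)
∠(n_0, n_4) = 175.62°
δ = |180° − 175.62°| = 4.38°
4.38° ≤ 2α = 53.13°  →  valid

δ = 4.38°, valid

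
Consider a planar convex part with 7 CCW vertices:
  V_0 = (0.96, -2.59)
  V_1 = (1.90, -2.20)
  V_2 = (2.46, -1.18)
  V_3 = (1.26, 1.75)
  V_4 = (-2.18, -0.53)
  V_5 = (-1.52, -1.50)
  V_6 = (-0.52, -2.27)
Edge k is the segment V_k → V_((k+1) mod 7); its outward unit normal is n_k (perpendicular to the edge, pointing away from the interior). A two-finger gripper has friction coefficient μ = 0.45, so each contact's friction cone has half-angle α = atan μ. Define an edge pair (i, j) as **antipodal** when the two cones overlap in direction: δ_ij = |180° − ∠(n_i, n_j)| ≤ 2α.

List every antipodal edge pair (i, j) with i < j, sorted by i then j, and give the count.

α = atan 0.45 = 24.23°;  2α = 48.46°
n_0 = (+0.3832, -0.9237)
n_1 = (+0.8766, -0.4813)
n_2 = (+0.9254, +0.3790)
n_3 = (-0.5525, +0.8335)
n_4 = (-0.8268, -0.5625)
n_5 = (-0.6101, -0.7923)
n_6 = (-0.2113, -0.9774)
  (0,1): δ = 141.30°  ·
  (0,2): δ = 90.26°  ·
  (0,3): δ = 11.00°  ✓
  (0,4): δ = 101.70°  ·
  (0,5): δ = 119.87°  ·
  (0,6): δ = 145.27°  ·
  (1,2): δ = 128.96°  ·
  (1,3): δ = 27.70°  ✓
  (1,4): δ = 63.00°  ·
  (1,5): δ = 81.17°  ·
  (1,6): δ = 106.57°  ·
  (2,3): δ = 78.74°  ·
  (2,4): δ = 11.96°  ✓
  (2,5): δ = 30.13°  ✓
  (2,6): δ = 55.53°  ·
  (3,4): δ = 89.30°  ·
  (3,5): δ = 71.13°  ·
  (3,6): δ = 45.74°  ✓
  (4,5): δ = 161.83°  ·
  (4,6): δ = 136.43°  ·
  (5,6): δ = 154.60°  ·
antipodal pairs: 5

count = 5; pairs: (0,3), (1,3), (2,4), (2,5), (3,6)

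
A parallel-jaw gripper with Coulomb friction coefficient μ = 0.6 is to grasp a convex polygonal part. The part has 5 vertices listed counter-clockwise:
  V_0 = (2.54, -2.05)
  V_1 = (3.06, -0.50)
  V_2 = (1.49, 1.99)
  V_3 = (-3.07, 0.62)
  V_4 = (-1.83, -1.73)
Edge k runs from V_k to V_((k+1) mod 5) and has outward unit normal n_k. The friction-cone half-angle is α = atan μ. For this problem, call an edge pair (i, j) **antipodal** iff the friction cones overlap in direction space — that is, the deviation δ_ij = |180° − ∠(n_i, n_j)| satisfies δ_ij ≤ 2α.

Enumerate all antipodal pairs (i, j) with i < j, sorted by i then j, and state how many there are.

α = atan 0.6 = 30.96°;  2α = 61.93°
n_0 = (+0.9481, -0.3181)
n_1 = (+0.8459, +0.5334)
n_2 = (-0.2877, +0.9577)
n_3 = (-0.8844, -0.4667)
n_4 = (-0.0730, -0.9973)
  (0,1): δ = 129.22°  ·
  (0,2): δ = 54.73°  ✓
  (0,3): δ = 46.36°  ✓
  (0,4): δ = 104.36°  ·
  (1,2): δ = 105.51°  ·
  (1,3): δ = 4.41°  ✓
  (1,4): δ = 53.58°  ✓
  (2,3): δ = 78.90°  ·
  (2,4): δ = 20.91°  ✓
  (3,4): δ = 122.01°  ·
antipodal pairs: 5

count = 5; pairs: (0,2), (0,3), (1,3), (1,4), (2,4)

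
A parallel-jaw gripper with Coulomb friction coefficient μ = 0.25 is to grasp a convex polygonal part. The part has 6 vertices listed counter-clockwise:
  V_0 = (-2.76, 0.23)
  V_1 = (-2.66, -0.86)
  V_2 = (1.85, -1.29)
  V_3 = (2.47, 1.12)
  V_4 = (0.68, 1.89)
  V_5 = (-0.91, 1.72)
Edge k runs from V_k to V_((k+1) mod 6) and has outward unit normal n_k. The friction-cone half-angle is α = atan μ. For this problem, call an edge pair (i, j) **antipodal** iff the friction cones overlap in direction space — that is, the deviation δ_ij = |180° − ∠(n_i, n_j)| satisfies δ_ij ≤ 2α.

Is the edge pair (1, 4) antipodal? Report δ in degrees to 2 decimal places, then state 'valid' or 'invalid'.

δ = 11.55°, valid

α = atan 0.25 = 14.04°;  2α = 28.07°
edge 1: e_1 = (+4.51, -0.43);  n_1 = (-0.0949, -0.9955)
edge 4: e_4 = (-1.59, -0.17);  n_4 = (-0.1063, +0.9943)
∠(n_1, n_4) = 168.45°
δ = |180° − 168.45°| = 11.55°
11.55° ≤ 2α = 28.07°  →  valid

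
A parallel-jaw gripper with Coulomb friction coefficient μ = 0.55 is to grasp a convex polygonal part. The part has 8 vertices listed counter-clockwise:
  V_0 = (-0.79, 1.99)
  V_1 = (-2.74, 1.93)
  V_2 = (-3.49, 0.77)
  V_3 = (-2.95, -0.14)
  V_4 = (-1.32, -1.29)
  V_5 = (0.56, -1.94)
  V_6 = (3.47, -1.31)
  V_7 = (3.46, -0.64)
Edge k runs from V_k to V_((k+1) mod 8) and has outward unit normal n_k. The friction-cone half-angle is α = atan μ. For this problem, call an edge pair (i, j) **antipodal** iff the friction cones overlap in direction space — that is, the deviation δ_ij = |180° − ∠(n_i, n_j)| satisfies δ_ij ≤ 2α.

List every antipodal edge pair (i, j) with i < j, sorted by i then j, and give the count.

count = 11; pairs: (0,3), (0,4), (0,5), (1,5), (1,6), (2,6), (2,7), (3,6), (3,7), (4,7), (5,7)

α = atan 0.55 = 28.81°;  2α = 57.62°
n_0 = (-0.0308, +0.9995)
n_1 = (-0.8398, +0.5430)
n_2 = (-0.8600, -0.5103)
n_3 = (-0.5765, -0.8171)
n_4 = (-0.3268, -0.9451)
n_5 = (+0.2116, -0.9774)
n_6 = (+0.9999, +0.0149)
n_7 = (+0.5262, +0.8504)
  (0,1): δ = 124.65°  ·
  (0,2): δ = 61.08°  ·
  (0,3): δ = 36.97°  ✓
  (0,4): δ = 20.83°  ✓
  (0,5): δ = 10.45°  ✓
  (0,6): δ = 89.09°  ·
  (0,7): δ = 146.49°  ·
  (1,2): δ = 116.43°  ·
  (1,3): δ = 92.32°  ·
  (1,4): δ = 76.19°  ·
  (1,5): δ = 44.90°  ✓
  (1,6): δ = 33.74°  ✓
  (1,7): δ = 91.13°  ·
  (2,3): δ = 155.89°  ·
  (2,4): δ = 139.76°  ·
  (2,5): δ = 108.47°  ·
  (2,6): δ = 29.83°  ✓
  (2,7): δ = 27.56°  ✓
  (3,4): δ = 163.87°  ·
  (3,5): δ = 132.58°  ·
  (3,6): δ = 53.94°  ✓
  (3,7): δ = 3.45°  ✓
  (4,5): δ = 148.71°  ·
  (4,6): δ = 70.07°  ·
  (4,7): δ = 12.68°  ✓
  (5,6): δ = 101.36°  ·
  (5,7): δ = 43.97°  ✓
  (6,7): δ = 122.61°  ·
antipodal pairs: 11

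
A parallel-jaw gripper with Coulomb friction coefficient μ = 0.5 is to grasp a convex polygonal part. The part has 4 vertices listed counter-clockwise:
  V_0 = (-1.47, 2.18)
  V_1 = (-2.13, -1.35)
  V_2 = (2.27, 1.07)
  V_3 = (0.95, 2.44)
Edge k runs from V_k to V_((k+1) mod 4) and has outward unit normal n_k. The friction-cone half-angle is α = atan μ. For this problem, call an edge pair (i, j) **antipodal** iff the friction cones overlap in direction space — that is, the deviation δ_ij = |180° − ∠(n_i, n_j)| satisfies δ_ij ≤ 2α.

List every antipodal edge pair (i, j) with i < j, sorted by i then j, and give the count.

α = atan 0.5 = 26.57°;  2α = 53.13°
n_0 = (-0.9830, +0.1838)
n_1 = (+0.4819, -0.8762)
n_2 = (+0.7201, +0.6938)
n_3 = (-0.1068, +0.9943)
  (0,1): δ = 50.60°  ✓
  (0,2): δ = 54.53°  ·
  (0,3): δ = 106.72°  ·
  (1,2): δ = 74.88°  ·
  (1,3): δ = 22.68°  ✓
  (2,3): δ = 127.80°  ·
antipodal pairs: 2

count = 2; pairs: (0,1), (1,3)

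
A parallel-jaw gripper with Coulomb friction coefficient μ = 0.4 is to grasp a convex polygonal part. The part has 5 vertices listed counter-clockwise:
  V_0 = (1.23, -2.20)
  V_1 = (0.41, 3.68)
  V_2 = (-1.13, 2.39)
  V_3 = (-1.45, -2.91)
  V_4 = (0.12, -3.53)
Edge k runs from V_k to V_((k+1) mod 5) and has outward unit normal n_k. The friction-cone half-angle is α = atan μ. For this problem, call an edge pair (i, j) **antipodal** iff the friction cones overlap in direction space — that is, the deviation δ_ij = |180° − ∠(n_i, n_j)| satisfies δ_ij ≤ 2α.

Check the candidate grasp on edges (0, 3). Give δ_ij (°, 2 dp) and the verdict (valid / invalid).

δ = 60.51°, invalid

α = atan 0.4 = 21.80°;  2α = 43.60°
edge 0: e_0 = (-0.82, +5.88);  n_0 = (+0.9904, +0.1381)
edge 3: e_3 = (+1.57, -0.62);  n_3 = (-0.3673, -0.9301)
∠(n_0, n_3) = 119.49°
δ = |180° − 119.49°| = 60.51°
60.51° > 2α = 43.60°  →  invalid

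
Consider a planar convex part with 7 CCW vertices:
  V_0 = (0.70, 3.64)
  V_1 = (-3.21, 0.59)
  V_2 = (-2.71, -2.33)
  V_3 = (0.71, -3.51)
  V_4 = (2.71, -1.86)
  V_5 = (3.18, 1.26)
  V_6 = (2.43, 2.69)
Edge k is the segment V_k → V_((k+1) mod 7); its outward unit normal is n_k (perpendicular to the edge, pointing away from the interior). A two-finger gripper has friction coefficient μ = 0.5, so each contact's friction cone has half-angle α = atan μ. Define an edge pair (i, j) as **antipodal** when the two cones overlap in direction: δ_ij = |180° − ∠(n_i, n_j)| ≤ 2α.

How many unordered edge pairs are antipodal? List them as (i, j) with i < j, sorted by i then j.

count = 7; pairs: (0,3), (0,4), (1,4), (1,5), (1,6), (2,5), (2,6)

α = atan 0.5 = 26.57°;  2α = 53.13°
n_0 = (-0.6151, +0.7885)
n_1 = (-0.9857, -0.1688)
n_2 = (-0.3262, -0.9453)
n_3 = (+0.6364, -0.7714)
n_4 = (+0.9888, -0.1490)
n_5 = (+0.8856, +0.4645)
n_6 = (+0.4813, +0.8765)
  (0,1): δ = 118.24°  ·
  (0,2): δ = 56.99°  ·
  (0,3): δ = 1.57°  ✓
  (0,4): δ = 43.48°  ✓
  (0,5): δ = 79.72°  ·
  (0,6): δ = 113.27°  ·
  (1,2): δ = 118.75°  ·
  (1,3): δ = 60.19°  ·
  (1,4): δ = 18.28°  ✓
  (1,5): δ = 17.96°  ✓
  (1,6): δ = 51.51°  ✓
  (2,3): δ = 121.44°  ·
  (2,4): δ = 79.53°  ·
  (2,5): δ = 43.29°  ✓
  (2,6): δ = 9.74°  ✓
  (3,4): δ = 138.09°  ·
  (3,5): δ = 101.85°  ·
  (3,6): δ = 68.30°  ·
  (4,5): δ = 143.76°  ·
  (4,6): δ = 110.21°  ·
  (5,6): δ = 146.45°  ·
antipodal pairs: 7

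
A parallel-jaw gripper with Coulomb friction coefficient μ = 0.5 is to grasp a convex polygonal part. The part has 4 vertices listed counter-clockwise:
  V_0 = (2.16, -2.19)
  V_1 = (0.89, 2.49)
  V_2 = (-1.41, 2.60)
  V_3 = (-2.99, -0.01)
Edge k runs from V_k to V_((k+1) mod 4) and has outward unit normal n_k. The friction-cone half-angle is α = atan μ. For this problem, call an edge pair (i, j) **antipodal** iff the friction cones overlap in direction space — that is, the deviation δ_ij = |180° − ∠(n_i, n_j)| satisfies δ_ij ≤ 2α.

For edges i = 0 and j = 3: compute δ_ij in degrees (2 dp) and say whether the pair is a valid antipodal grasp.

α = atan 0.5 = 26.57°;  2α = 53.13°
edge 0: e_0 = (-1.27, +4.68);  n_0 = (+0.9651, +0.2619)
edge 3: e_3 = (+5.15, -2.18);  n_3 = (-0.3898, -0.9209)
∠(n_0, n_3) = 128.13°
δ = |180° − 128.13°| = 51.87°
51.87° ≤ 2α = 53.13°  →  valid

δ = 51.87°, valid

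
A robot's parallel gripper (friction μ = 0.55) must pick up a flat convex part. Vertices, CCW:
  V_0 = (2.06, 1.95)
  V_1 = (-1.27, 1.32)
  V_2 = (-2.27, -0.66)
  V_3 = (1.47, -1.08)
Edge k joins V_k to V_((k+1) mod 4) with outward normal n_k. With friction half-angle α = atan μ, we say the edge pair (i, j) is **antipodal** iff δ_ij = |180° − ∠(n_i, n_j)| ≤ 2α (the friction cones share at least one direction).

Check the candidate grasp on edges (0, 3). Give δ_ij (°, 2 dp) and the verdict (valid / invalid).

α = atan 0.55 = 28.81°;  2α = 57.62°
edge 0: e_0 = (-3.33, -0.63);  n_0 = (-0.1859, +0.9826)
edge 3: e_3 = (+0.59, +3.03);  n_3 = (+0.9816, -0.1911)
∠(n_0, n_3) = 111.73°
δ = |180° − 111.73°| = 68.27°
68.27° > 2α = 57.62°  →  invalid

δ = 68.27°, invalid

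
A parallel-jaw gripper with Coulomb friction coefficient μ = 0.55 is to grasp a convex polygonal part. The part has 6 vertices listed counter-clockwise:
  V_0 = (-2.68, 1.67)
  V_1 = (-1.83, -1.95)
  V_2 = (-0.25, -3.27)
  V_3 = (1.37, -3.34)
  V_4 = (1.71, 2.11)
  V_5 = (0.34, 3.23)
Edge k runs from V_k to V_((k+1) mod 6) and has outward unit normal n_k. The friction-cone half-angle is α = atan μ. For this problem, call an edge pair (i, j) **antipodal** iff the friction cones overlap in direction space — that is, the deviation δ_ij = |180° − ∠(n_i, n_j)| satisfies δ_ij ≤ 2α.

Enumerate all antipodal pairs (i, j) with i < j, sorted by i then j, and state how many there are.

count = 6; pairs: (0,3), (0,4), (1,3), (1,4), (2,4), (2,5)

α = atan 0.55 = 28.81°;  2α = 57.62°
n_0 = (-0.9735, -0.2286)
n_1 = (-0.6411, -0.7674)
n_2 = (-0.0432, -0.9991)
n_3 = (+0.9981, -0.0623)
n_4 = (+0.6329, +0.7742)
n_5 = (-0.4589, +0.8885)
  (0,1): δ = 143.09°  ·
  (0,2): δ = 105.69°  ·
  (0,3): δ = 16.78°  ✓
  (0,4): δ = 37.52°  ✓
  (0,5): δ = 104.10°  ·
  (1,2): δ = 142.60°  ·
  (1,3): δ = 53.69°  ✓
  (1,4): δ = 0.61°  ✓
  (1,5): δ = 67.20°  ·
  (2,3): δ = 91.10°  ·
  (2,4): δ = 36.79°  ✓
  (2,5): δ = 29.79°  ✓
  (3,4): δ = 125.70°  ·
  (3,5): δ = 59.11°  ·
  (4,5): δ = 113.41°  ·
antipodal pairs: 6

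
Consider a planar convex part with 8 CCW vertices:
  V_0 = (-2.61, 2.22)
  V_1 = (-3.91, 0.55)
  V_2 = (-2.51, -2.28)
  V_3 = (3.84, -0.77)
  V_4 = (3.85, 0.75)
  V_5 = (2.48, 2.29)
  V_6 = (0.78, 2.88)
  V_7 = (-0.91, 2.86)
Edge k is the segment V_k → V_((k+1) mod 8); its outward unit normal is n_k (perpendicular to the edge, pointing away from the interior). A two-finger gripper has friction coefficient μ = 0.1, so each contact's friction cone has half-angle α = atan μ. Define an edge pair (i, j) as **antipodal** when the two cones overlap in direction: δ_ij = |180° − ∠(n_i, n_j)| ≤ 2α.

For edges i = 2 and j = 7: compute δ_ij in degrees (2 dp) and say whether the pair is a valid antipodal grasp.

δ = 7.25°, valid

α = atan 0.1 = 5.71°;  2α = 11.42°
edge 2: e_2 = (+6.35, +1.51);  n_2 = (+0.2313, -0.9729)
edge 7: e_7 = (-1.70, -0.64);  n_7 = (-0.3523, +0.9359)
∠(n_2, n_7) = 172.75°
δ = |180° − 172.75°| = 7.25°
7.25° ≤ 2α = 11.42°  →  valid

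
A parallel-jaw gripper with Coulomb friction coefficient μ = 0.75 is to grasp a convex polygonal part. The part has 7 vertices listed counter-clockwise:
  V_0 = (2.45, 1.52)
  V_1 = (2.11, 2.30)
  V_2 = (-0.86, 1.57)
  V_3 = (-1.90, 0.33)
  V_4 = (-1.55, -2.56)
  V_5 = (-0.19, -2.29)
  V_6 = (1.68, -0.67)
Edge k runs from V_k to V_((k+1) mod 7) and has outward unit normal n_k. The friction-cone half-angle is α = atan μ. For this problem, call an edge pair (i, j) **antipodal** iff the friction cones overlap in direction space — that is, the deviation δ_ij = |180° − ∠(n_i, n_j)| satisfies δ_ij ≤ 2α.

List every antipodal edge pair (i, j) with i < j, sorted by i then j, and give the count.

α = atan 0.75 = 36.87°;  2α = 73.74°
n_0 = (+0.9167, +0.3996)
n_1 = (-0.2387, +0.9711)
n_2 = (-0.7662, +0.6426)
n_3 = (-0.9927, -0.1202)
n_4 = (+0.1947, -0.9809)
n_5 = (+0.6548, -0.7558)
n_6 = (+0.9434, -0.3317)
  (0,1): δ = 99.74°  ·
  (0,2): δ = 63.54°  ✓
  (0,3): δ = 16.65°  ✓
  (0,4): δ = 77.68°  ·
  (0,5): δ = 107.35°  ·
  (0,6): δ = 137.08°  ·
  (1,2): δ = 143.80°  ·
  (1,3): δ = 96.90°  ·
  (1,4): δ = 2.58°  ✓
  (1,5): δ = 27.09°  ✓
  (1,6): δ = 56.82°  ✓
  (2,3): δ = 133.11°  ·
  (2,4): δ = 38.78°  ✓
  (2,5): δ = 9.11°  ✓
  (2,6): δ = 20.62°  ✓
  (3,4): δ = 85.68°  ·
  (3,5): δ = 56.00°  ✓
  (3,6): δ = 26.28°  ✓
  (4,5): δ = 150.33°  ·
  (4,6): δ = 120.60°  ·
  (5,6): δ = 150.27°  ·
antipodal pairs: 10

count = 10; pairs: (0,2), (0,3), (1,4), (1,5), (1,6), (2,4), (2,5), (2,6), (3,5), (3,6)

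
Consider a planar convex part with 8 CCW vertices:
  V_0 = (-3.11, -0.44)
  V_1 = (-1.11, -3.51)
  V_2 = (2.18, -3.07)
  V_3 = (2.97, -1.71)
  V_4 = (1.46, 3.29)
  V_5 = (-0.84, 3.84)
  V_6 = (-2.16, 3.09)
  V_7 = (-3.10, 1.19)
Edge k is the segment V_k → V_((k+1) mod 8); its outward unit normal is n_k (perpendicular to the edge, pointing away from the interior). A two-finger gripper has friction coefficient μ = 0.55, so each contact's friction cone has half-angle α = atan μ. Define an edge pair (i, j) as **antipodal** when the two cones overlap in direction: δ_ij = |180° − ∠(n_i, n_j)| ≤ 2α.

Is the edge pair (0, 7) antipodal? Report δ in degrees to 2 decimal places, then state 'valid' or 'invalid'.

α = atan 0.55 = 28.81°;  2α = 57.62°
edge 0: e_0 = (+2.00, -3.07);  n_0 = (-0.8379, -0.5459)
edge 7: e_7 = (-0.01, -1.63);  n_7 = (-1.0000, +0.0061)
∠(n_0, n_7) = 33.43°
δ = |180° − 33.43°| = 146.57°
146.57° > 2α = 57.62°  →  invalid

δ = 146.57°, invalid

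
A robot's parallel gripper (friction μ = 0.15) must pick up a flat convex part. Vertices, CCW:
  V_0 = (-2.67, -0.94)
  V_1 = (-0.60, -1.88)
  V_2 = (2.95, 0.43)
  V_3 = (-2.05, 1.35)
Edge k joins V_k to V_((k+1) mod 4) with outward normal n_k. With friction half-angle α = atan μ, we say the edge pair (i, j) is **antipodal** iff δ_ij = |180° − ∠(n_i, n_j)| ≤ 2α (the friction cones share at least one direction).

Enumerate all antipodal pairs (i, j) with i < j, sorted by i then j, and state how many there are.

α = atan 0.15 = 8.53°;  2α = 17.06°
n_0 = (-0.4135, -0.9105)
n_1 = (+0.5454, -0.8382)
n_2 = (+0.1810, +0.9835)
n_3 = (-0.9652, +0.2613)
  (0,1): δ = 122.52°  ·
  (0,2): δ = 14.00°  ✓
  (0,3): δ = 99.27°  ·
  (1,2): δ = 43.48°  ·
  (1,3): δ = 41.80°  ·
  (2,3): δ = 94.72°  ·
antipodal pairs: 1

count = 1; pairs: (0,2)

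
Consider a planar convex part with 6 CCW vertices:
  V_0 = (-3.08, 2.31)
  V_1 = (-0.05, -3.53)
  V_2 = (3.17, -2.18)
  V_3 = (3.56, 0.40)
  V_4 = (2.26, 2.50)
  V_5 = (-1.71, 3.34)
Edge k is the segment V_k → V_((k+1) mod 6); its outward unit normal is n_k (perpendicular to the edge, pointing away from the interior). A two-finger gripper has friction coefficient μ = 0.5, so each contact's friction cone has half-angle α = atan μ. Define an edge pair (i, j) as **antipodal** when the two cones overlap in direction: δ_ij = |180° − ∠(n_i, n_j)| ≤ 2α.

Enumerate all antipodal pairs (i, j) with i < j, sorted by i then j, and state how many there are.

α = atan 0.5 = 26.57°;  2α = 53.13°
n_0 = (-0.8876, -0.4605)
n_1 = (+0.3866, -0.9222)
n_2 = (+0.9888, -0.1495)
n_3 = (+0.8503, +0.5264)
n_4 = (+0.2070, +0.9783)
n_5 = (-0.6009, +0.7993)
  (0,1): δ = 94.68°  ·
  (0,2): δ = 36.02°  ✓
  (0,3): δ = 4.34°  ✓
  (0,4): δ = 50.63°  ✓
  (0,5): δ = 99.51°  ·
  (1,2): δ = 121.34°  ·
  (1,3): δ = 80.99°  ·
  (1,4): δ = 34.69°  ✓
  (1,5): δ = 14.19°  ✓
  (2,3): δ = 139.64°  ·
  (2,4): δ = 93.35°  ·
  (2,5): δ = 44.47°  ✓
  (3,4): δ = 133.71°  ·
  (3,5): δ = 84.82°  ·
  (4,5): δ = 131.12°  ·
antipodal pairs: 6

count = 6; pairs: (0,2), (0,3), (0,4), (1,4), (1,5), (2,5)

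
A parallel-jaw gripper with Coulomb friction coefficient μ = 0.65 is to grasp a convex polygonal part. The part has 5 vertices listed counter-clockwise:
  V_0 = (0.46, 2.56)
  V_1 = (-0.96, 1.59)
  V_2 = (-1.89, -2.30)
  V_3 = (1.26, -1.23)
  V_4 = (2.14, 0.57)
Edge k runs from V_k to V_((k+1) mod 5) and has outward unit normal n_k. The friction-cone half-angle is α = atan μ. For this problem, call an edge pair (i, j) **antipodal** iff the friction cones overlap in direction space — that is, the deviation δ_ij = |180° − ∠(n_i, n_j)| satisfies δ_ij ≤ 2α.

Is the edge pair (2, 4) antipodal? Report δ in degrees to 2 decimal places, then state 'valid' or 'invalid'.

δ = 68.59°, invalid

α = atan 0.65 = 33.02°;  2α = 66.05°
edge 2: e_2 = (+3.15, +1.07);  n_2 = (+0.3216, -0.9469)
edge 4: e_4 = (-1.68, +1.99);  n_4 = (+0.7641, +0.6451)
∠(n_2, n_4) = 111.41°
δ = |180° − 111.41°| = 68.59°
68.59° > 2α = 66.05°  →  invalid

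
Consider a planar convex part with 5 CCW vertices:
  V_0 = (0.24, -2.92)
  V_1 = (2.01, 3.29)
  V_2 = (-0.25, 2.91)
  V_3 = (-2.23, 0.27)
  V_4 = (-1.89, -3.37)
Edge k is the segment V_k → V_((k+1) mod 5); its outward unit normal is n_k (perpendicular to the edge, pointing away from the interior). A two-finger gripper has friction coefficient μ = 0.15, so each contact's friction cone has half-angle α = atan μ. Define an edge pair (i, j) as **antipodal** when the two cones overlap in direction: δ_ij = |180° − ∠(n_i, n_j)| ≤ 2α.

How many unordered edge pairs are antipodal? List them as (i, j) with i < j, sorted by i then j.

α = atan 0.15 = 8.53°;  2α = 17.06°
n_0 = (+0.9617, -0.2741)
n_1 = (-0.1658, +0.9862)
n_2 = (-0.8000, +0.6000)
n_3 = (-0.9957, -0.0930)
n_4 = (+0.2067, -0.9784)
  (0,1): δ = 64.55°  ·
  (0,2): δ = 20.96°  ·
  (0,3): δ = 21.25°  ·
  (0,4): δ = 117.84°  ·
  (1,2): δ = 136.41°  ·
  (1,3): δ = 94.21°  ·
  (1,4): δ = 2.38°  ✓
  (2,3): δ = 137.79°  ·
  (2,4): δ = 41.20°  ·
  (3,4): δ = 83.41°  ·
antipodal pairs: 1

count = 1; pairs: (1,4)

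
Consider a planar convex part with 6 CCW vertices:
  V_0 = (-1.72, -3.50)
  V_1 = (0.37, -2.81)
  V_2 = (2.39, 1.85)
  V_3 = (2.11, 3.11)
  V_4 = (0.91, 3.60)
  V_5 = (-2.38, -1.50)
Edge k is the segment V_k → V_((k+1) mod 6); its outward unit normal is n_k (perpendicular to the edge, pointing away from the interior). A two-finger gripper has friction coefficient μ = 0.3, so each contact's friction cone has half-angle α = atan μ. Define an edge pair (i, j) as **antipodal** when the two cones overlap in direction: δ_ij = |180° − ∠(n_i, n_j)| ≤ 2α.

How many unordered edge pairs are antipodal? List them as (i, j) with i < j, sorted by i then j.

count = 2; pairs: (1,4), (2,5)

α = atan 0.3 = 16.70°;  2α = 33.40°
n_0 = (+0.3135, -0.9496)
n_1 = (+0.9175, -0.3977)
n_2 = (+0.9762, +0.2169)
n_3 = (+0.3780, +0.9258)
n_4 = (-0.8403, +0.5421)
n_5 = (-0.9496, -0.3134)
  (0,1): δ = 131.71°  ·
  (0,2): δ = 95.74°  ·
  (0,3): δ = 40.48°  ·
  (0,4): δ = 38.90°  ·
  (0,5): δ = 89.99°  ·
  (1,2): δ = 144.04°  ·
  (1,3): δ = 88.78°  ·
  (1,4): δ = 9.39°  ✓
  (1,5): δ = 41.70°  ·
  (2,3): δ = 124.74°  ·
  (2,4): δ = 45.35°  ·
  (2,5): δ = 5.73°  ✓
  (3,4): δ = 100.61°  ·
  (3,5): δ = 49.53°  ·
  (4,5): δ = 128.91°  ·
antipodal pairs: 2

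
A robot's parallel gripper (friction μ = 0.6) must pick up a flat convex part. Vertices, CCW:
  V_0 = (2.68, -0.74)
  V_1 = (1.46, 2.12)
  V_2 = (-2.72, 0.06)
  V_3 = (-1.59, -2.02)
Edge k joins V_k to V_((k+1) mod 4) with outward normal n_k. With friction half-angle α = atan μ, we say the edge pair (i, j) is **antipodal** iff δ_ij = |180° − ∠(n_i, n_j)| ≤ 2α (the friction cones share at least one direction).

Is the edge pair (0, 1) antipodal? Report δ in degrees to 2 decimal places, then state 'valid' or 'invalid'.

α = atan 0.6 = 30.96°;  2α = 61.93°
edge 0: e_0 = (-1.22, +2.86);  n_0 = (+0.9198, +0.3924)
edge 1: e_1 = (-4.18, -2.06);  n_1 = (-0.4421, +0.8970)
∠(n_0, n_1) = 93.13°
δ = |180° − 93.13°| = 86.87°
86.87° > 2α = 61.93°  →  invalid

δ = 86.87°, invalid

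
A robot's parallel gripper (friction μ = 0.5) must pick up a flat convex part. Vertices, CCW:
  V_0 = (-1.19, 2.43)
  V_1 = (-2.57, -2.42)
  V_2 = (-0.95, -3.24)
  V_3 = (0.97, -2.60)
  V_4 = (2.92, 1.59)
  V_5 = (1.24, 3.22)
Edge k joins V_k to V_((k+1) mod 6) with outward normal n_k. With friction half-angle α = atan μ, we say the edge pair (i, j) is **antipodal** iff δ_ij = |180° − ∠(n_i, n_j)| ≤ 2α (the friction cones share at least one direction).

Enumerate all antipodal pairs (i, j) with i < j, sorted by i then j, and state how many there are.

count = 5; pairs: (0,3), (1,4), (1,5), (2,5), (3,5)

α = atan 0.5 = 26.57°;  2α = 53.13°
n_0 = (-0.9618, +0.2737)
n_1 = (-0.4516, -0.8922)
n_2 = (+0.3162, -0.9487)
n_3 = (+0.9066, -0.4219)
n_4 = (+0.6963, +0.7177)
n_5 = (-0.3092, +0.9510)
  (0,1): δ = 100.96°  ·
  (0,2): δ = 55.68°  ·
  (0,3): δ = 9.07°  ✓
  (0,4): δ = 61.75°  ·
  (0,5): δ = 123.89°  ·
  (1,2): δ = 134.72°  ·
  (1,3): δ = 88.11°  ·
  (1,4): δ = 17.29°  ✓
  (1,5): δ = 44.86°  ✓
  (2,3): δ = 133.39°  ·
  (2,4): δ = 62.57°  ·
  (2,5): δ = 0.43°  ✓
  (3,4): δ = 109.18°  ·
  (3,5): δ = 47.03°  ✓
  (4,5): δ = 117.86°  ·
antipodal pairs: 5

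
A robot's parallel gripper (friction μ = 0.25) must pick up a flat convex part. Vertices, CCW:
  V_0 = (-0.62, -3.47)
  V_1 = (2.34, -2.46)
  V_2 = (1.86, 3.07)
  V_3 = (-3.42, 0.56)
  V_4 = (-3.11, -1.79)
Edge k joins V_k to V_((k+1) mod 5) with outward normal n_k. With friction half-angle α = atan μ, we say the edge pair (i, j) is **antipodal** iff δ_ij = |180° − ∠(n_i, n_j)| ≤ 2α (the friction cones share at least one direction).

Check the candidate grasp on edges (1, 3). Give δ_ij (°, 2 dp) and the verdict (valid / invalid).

α = atan 0.25 = 14.04°;  2α = 28.07°
edge 1: e_1 = (-0.48, +5.53);  n_1 = (+0.9963, +0.0865)
edge 3: e_3 = (+0.31, -2.35);  n_3 = (-0.9914, -0.1308)
∠(n_1, n_3) = 177.45°
δ = |180° − 177.45°| = 2.55°
2.55° ≤ 2α = 28.07°  →  valid

δ = 2.55°, valid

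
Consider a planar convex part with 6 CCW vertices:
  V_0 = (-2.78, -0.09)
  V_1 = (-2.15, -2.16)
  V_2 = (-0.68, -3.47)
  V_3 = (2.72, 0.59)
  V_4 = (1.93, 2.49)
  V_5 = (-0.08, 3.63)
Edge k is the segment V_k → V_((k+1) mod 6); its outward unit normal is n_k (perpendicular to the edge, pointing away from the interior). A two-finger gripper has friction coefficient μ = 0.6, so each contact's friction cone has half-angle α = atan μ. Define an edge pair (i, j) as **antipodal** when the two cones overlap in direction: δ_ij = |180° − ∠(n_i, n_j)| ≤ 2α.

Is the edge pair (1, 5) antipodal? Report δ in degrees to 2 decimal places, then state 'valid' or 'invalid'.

α = atan 0.6 = 30.96°;  2α = 61.93°
edge 1: e_1 = (+1.47, -1.31);  n_1 = (-0.6653, -0.7466)
edge 5: e_5 = (-2.70, -3.72);  n_5 = (-0.8093, +0.5874)
∠(n_1, n_5) = 84.27°
δ = |180° − 84.27°| = 95.73°
95.73° > 2α = 61.93°  →  invalid

δ = 95.73°, invalid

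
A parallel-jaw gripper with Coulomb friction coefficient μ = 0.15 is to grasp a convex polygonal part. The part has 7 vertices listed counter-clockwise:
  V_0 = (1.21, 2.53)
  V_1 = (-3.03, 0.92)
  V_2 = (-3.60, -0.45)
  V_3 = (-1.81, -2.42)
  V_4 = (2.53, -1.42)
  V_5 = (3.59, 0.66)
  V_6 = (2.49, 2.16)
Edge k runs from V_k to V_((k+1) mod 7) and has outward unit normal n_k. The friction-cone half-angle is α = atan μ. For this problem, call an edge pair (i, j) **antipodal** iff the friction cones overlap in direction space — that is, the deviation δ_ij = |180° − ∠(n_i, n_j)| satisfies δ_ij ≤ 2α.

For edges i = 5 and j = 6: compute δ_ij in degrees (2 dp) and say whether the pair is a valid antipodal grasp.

δ = 142.38°, invalid

α = atan 0.15 = 8.53°;  2α = 17.06°
edge 5: e_5 = (-1.10, +1.50);  n_5 = (+0.8064, +0.5914)
edge 6: e_6 = (-1.28, +0.37);  n_6 = (+0.2777, +0.9607)
∠(n_5, n_6) = 37.62°
δ = |180° − 37.62°| = 142.38°
142.38° > 2α = 17.06°  →  invalid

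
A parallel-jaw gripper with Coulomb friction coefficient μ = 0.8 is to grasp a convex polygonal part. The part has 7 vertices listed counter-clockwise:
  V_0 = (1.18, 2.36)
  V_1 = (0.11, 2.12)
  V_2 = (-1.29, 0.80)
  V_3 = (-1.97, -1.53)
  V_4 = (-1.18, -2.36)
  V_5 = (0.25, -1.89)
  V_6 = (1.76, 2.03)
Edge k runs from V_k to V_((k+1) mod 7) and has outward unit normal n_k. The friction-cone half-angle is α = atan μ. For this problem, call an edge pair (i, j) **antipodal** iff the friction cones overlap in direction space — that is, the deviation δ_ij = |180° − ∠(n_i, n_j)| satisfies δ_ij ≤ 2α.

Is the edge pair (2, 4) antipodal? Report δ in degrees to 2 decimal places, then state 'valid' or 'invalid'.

δ = 55.54°, valid

α = atan 0.8 = 38.66°;  2α = 77.32°
edge 2: e_2 = (-0.68, -2.33);  n_2 = (-0.9600, +0.2802)
edge 4: e_4 = (+1.43, +0.47);  n_4 = (+0.3122, -0.9500)
∠(n_2, n_4) = 124.46°
δ = |180° − 124.46°| = 55.54°
55.54° ≤ 2α = 77.32°  →  valid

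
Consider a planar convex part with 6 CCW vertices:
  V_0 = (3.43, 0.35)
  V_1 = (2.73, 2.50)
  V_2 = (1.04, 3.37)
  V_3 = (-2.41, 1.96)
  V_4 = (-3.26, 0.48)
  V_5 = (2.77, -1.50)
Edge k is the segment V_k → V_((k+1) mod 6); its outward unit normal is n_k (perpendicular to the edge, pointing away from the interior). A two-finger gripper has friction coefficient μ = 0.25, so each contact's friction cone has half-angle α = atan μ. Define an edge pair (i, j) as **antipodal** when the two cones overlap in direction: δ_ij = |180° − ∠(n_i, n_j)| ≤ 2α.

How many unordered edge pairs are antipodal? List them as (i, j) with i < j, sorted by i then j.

α = atan 0.25 = 14.04°;  2α = 28.07°
n_0 = (+0.9509, +0.3096)
n_1 = (+0.4577, +0.8891)
n_2 = (-0.3783, +0.9257)
n_3 = (-0.8672, +0.4980)
n_4 = (-0.3120, -0.9501)
n_5 = (+0.9419, -0.3360)
  (0,1): δ = 135.27°  ·
  (0,2): δ = 85.80°  ·
  (0,3): δ = 47.90°  ·
  (0,4): δ = 53.79°  ·
  (0,5): δ = 142.33°  ·
  (1,2): δ = 130.53°  ·
  (1,3): δ = 92.63°  ·
  (1,4): δ = 9.06°  ✓
  (1,5): δ = 97.60°  ·
  (2,3): δ = 142.10°  ·
  (2,4): δ = 40.41°  ·
  (2,5): δ = 48.14°  ·
  (3,4): δ = 78.31°  ·
  (3,5): δ = 10.24°  ✓
  (4,5): δ = 91.46°  ·
antipodal pairs: 2

count = 2; pairs: (1,4), (3,5)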